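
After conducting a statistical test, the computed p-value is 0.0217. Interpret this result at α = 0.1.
Since p = 0.0217 < α = 0.1, reject H₀.
There is sufficient evidence to reject the null hypothesis; the result is statistically significant at the 0.1 level.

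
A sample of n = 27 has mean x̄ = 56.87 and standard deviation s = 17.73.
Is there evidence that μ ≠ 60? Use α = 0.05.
One-sample t-test:
H₀: μ = 60
H₁: μ ≠ 60
df = n - 1 = 26
t = (x̄ - μ₀) / (s/√n) = (56.87 - 60) / (17.73/√27) = -0.917
p-value = 0.3674

Since p-value > α = 0.05, we fail to reject H₀.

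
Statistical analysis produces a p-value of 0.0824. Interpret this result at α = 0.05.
Since p = 0.0824 > α = 0.05, fail to reject H₀.
There is insufficient evidence to reject the null hypothesis; the result is not statistically significant at the 0.05 level.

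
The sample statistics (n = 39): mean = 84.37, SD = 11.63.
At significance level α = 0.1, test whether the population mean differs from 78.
One-sample t-test:
H₀: μ = 78
H₁: μ ≠ 78
df = n - 1 = 38
t = (x̄ - μ₀) / (s/√n) = (84.37 - 78) / (11.63/√39) = 3.421
p-value = 0.0015

Since p-value < α = 0.1, we reject H₀.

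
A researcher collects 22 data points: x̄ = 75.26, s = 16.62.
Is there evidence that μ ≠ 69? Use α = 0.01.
One-sample t-test:
H₀: μ = 69
H₁: μ ≠ 69
df = n - 1 = 21
t = (x̄ - μ₀) / (s/√n) = (75.26 - 69) / (16.62/√22) = 1.767
p-value = 0.0918

Since p-value > α = 0.01, we fail to reject H₀.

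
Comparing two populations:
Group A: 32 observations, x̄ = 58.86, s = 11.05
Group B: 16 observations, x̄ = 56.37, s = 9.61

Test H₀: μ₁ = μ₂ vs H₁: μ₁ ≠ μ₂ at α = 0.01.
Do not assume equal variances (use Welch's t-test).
Welch's two-sample t-test:
H₀: μ₁ = μ₂
H₁: μ₁ ≠ μ₂
s₁²/n₁ = 11.05²/32 = 3.8157,  s₂²/n₂ = 9.61²/16 = 5.7720
SE = √(s₁²/n₁ + s₂²/n₂) = √(3.8157 + 5.7720) = 3.0964
df (Welch-Satterthwaite) = (s₁²/n₁ + s₂²/n₂)² / [(s₁²/n₁)²/(n₁-1) + (s₂²/n₂)²/(n₂-1)] ≈ 34.16
t = (x̄₁ - x̄₂) / SE = (58.86 - 56.37) / 3.0964 = 2.49 / 3.0964 = 0.804
p-value = 0.4269

Since p-value > α = 0.01, we fail to reject H₀.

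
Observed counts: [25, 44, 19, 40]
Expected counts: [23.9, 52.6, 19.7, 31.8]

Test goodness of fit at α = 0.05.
Chi-square goodness of fit test:
H₀: observed counts match expected distribution
H₁: observed counts differ from expected distribution
df = k - 1 = 3
χ² = Σ(O - E)²/E
   = (25 - 23.9)²/23.9 + (44 - 52.6)²/52.6 + (19 - 19.7)²/19.7 + (40 - 31.8)²/31.8
   = 0.051 + 1.406 + 0.025 + 2.114
   = 3.60
p-value = 0.3085

Since p-value > α = 0.05, we fail to reject H₀.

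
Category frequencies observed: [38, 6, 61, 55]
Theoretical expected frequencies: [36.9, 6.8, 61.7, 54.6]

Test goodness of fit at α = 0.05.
Chi-square goodness of fit test:
H₀: observed counts match expected distribution
H₁: observed counts differ from expected distribution
df = k - 1 = 3
χ² = Σ(O - E)²/E
   = (38 - 36.9)²/36.9 + (6 - 6.8)²/6.8 + (61 - 61.7)²/61.7 + (55 - 54.6)²/54.6
   = 0.033 + 0.094 + 0.008 + 0.003
   = 0.14
p-value = 0.9869

Since p-value > α = 0.05, we fail to reject H₀.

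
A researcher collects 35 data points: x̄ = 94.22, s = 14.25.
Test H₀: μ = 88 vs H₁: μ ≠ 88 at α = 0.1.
One-sample t-test:
H₀: μ = 88
H₁: μ ≠ 88
df = n - 1 = 34
t = (x̄ - μ₀) / (s/√n) = (94.22 - 88) / (14.25/√35) = 2.582
p-value = 0.0143

Since p-value < α = 0.1, we reject H₀.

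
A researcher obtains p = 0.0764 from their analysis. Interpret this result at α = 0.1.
Since p = 0.0764 < α = 0.1, reject H₀.
There is sufficient evidence to reject the null hypothesis; the result is statistically significant at the 0.1 level.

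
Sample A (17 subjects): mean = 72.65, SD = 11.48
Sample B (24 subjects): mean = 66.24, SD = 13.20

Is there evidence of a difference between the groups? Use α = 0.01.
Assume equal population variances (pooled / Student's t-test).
Student's two-sample t-test (equal variances):
H₀: μ₁ = μ₂
H₁: μ₁ ≠ μ₂
df = n₁ + n₂ - 2 = 39
Pooled variance s_p² = [(n₁-1)s₁² + (n₂-1)s₂²] / (n₁ + n₂ - 2) = [(16)(11.48²) + (23)(13.20²)] / 39 = 156.8248
SE = √(s_p²(1/n₁ + 1/n₂)) = √(156.8248 × (1/17 + 1/24)) = 3.9698
t = (x̄₁ - x̄₂) / SE = (72.65 - 66.24) / 3.9698 = 6.41 / 3.9698 = 1.615
p-value = 0.1144

Since p-value > α = 0.01, we fail to reject H₀.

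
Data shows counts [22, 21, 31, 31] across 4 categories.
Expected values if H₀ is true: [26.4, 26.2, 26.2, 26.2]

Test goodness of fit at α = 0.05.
Chi-square goodness of fit test:
H₀: observed counts match expected distribution
H₁: observed counts differ from expected distribution
df = k - 1 = 3
χ² = Σ(O - E)²/E
   = (22 - 26.4)²/26.4 + (21 - 26.2)²/26.2 + (31 - 26.2)²/26.2 + (31 - 26.2)²/26.2
   = 0.733 + 1.032 + 0.879 + 0.879
   = 3.52
p-value = 0.3176

Since p-value > α = 0.05, we fail to reject H₀.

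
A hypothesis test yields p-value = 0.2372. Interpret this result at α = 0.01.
Since p = 0.2372 > α = 0.01, fail to reject H₀.
There is insufficient evidence to reject the null hypothesis; the result is not statistically significant at the 0.01 level.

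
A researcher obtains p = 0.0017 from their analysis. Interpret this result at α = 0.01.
Since p = 0.0017 < α = 0.01, reject H₀.
There is sufficient evidence to reject the null hypothesis; the result is statistically significant at the 0.01 level.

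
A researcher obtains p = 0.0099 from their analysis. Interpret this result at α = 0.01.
Since p = 0.0099 < α = 0.01, reject H₀.
There is sufficient evidence to reject the null hypothesis; the result is statistically significant at the 0.01 level.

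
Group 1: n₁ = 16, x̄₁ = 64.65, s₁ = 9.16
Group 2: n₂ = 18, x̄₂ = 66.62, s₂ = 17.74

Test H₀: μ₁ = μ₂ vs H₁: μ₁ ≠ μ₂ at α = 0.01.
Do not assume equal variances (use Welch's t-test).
Welch's two-sample t-test:
H₀: μ₁ = μ₂
H₁: μ₁ ≠ μ₂
s₁²/n₁ = 9.16²/16 = 5.2441,  s₂²/n₂ = 17.74²/18 = 17.4838
SE = √(s₁²/n₁ + s₂²/n₂) = √(5.2441 + 17.4838) = 4.7674
df (Welch-Satterthwaite) = (s₁²/n₁ + s₂²/n₂)² / [(s₁²/n₁)²/(n₁-1) + (s₂²/n₂)²/(n₂-1)] ≈ 26.07
t = (x̄₁ - x̄₂) / SE = (64.65 - 66.62) / 4.7674 = -1.97 / 4.7674 = -0.413
p-value = 0.6828

Since p-value > α = 0.01, we fail to reject H₀.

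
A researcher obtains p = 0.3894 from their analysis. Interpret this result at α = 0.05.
Since p = 0.3894 > α = 0.05, fail to reject H₀.
There is insufficient evidence to reject the null hypothesis; the result is not statistically significant at the 0.05 level.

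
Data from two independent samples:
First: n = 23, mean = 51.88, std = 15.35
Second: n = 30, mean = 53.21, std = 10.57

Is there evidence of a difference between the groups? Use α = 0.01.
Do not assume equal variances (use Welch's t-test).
Welch's two-sample t-test:
H₀: μ₁ = μ₂
H₁: μ₁ ≠ μ₂
s₁²/n₁ = 15.35²/23 = 10.2445,  s₂²/n₂ = 10.57²/30 = 3.7242
SE = √(s₁²/n₁ + s₂²/n₂) = √(10.2445 + 3.7242) = 3.7375
df (Welch-Satterthwaite) = (s₁²/n₁ + s₂²/n₂)² / [(s₁²/n₁)²/(n₁-1) + (s₂²/n₂)²/(n₂-1)] ≈ 37.18
t = (x̄₁ - x̄₂) / SE = (51.88 - 53.21) / 3.7375 = -1.33 / 3.7375 = -0.356
p-value = 0.7240

Since p-value > α = 0.01, we fail to reject H₀.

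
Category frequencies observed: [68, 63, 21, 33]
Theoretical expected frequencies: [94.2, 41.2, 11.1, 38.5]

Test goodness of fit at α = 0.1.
Chi-square goodness of fit test:
H₀: observed counts match expected distribution
H₁: observed counts differ from expected distribution
df = k - 1 = 3
χ² = Σ(O - E)²/E
   = (68 - 94.2)²/94.2 + (63 - 41.2)²/41.2 + (21 - 11.1)²/11.1 + (33 - 38.5)²/38.5
   = 7.287 + 11.535 + 8.830 + 0.786
   = 28.44
p-value < 0.0001

Since p-value < α = 0.1, we reject H₀.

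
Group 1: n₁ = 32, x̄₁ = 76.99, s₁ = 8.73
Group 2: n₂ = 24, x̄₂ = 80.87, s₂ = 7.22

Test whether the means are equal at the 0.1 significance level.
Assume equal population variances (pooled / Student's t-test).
Student's two-sample t-test (equal variances):
H₀: μ₁ = μ₂
H₁: μ₁ ≠ μ₂
df = n₁ + n₂ - 2 = 54
Pooled variance s_p² = [(n₁-1)s₁² + (n₂-1)s₂²] / (n₁ + n₂ - 2) = [(31)(8.73²) + (23)(7.22²)] / 54 = 65.9547
SE = √(s_p²(1/n₁ + 1/n₂)) = √(65.9547 × (1/32 + 1/24)) = 2.1930
t = (x̄₁ - x̄₂) / SE = (76.99 - 80.87) / 2.1930 = -3.88 / 2.1930 = -1.769
p-value = 0.0825

Since p-value < α = 0.1, we reject H₀.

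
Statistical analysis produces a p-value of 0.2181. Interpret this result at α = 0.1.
Since p = 0.2181 > α = 0.1, fail to reject H₀.
There is insufficient evidence to reject the null hypothesis; the result is not statistically significant at the 0.1 level.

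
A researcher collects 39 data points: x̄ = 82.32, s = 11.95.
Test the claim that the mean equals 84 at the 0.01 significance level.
One-sample t-test:
H₀: μ = 84
H₁: μ ≠ 84
df = n - 1 = 38
t = (x̄ - μ₀) / (s/√n) = (82.32 - 84) / (11.95/√39) = -0.878
p-value = 0.3855

Since p-value > α = 0.01, we fail to reject H₀.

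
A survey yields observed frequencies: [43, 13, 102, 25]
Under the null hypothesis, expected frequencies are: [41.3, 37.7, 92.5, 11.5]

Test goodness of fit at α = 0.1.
Chi-square goodness of fit test:
H₀: observed counts match expected distribution
H₁: observed counts differ from expected distribution
df = k - 1 = 3
χ² = Σ(O - E)²/E
   = (43 - 41.3)²/41.3 + (13 - 37.7)²/37.7 + (102 - 92.5)²/92.5 + (25 - 11.5)²/11.5
   = 0.070 + 16.183 + 0.976 + 15.848
   = 33.08
p-value < 0.0001

Since p-value < α = 0.1, we reject H₀.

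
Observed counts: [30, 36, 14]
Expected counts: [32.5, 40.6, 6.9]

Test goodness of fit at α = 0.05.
Chi-square goodness of fit test:
H₀: observed counts match expected distribution
H₁: observed counts differ from expected distribution
df = k - 1 = 2
χ² = Σ(O - E)²/E
   = (30 - 32.5)²/32.5 + (36 - 40.6)²/40.6 + (14 - 6.9)²/6.9
   = 0.192 + 0.521 + 7.306
   = 8.02
p-value = 0.0181

Since p-value < α = 0.05, we reject H₀.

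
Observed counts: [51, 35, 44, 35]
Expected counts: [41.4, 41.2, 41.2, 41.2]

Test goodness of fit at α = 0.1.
Chi-square goodness of fit test:
H₀: observed counts match expected distribution
H₁: observed counts differ from expected distribution
df = k - 1 = 3
χ² = Σ(O - E)²/E
   = (51 - 41.4)²/41.4 + (35 - 41.2)²/41.2 + (44 - 41.2)²/41.2 + (35 - 41.2)²/41.2
   = 2.226 + 0.933 + 0.190 + 0.933
   = 4.28
p-value = 0.2325

Since p-value > α = 0.1, we fail to reject H₀.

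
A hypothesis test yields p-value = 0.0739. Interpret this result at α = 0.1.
Since p = 0.0739 < α = 0.1, reject H₀.
There is sufficient evidence to reject the null hypothesis; the result is statistically significant at the 0.1 level.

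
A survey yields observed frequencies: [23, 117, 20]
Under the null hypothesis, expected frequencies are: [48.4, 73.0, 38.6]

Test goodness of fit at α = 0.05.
Chi-square goodness of fit test:
H₀: observed counts match expected distribution
H₁: observed counts differ from expected distribution
df = k - 1 = 2
χ² = Σ(O - E)²/E
   = (23 - 48.4)²/48.4 + (117 - 73.0)²/73.0 + (20 - 38.6)²/38.6
   = 13.330 + 26.521 + 8.963
   = 48.81
p-value < 0.0001

Since p-value < α = 0.05, we reject H₀.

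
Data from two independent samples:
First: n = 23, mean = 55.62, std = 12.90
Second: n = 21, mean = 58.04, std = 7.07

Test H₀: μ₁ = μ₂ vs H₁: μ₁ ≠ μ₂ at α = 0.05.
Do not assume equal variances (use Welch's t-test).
Welch's two-sample t-test:
H₀: μ₁ = μ₂
H₁: μ₁ ≠ μ₂
s₁²/n₁ = 12.90²/23 = 7.2352,  s₂²/n₂ = 7.07²/21 = 2.3802
SE = √(s₁²/n₁ + s₂²/n₂) = √(7.2352 + 2.3802) = 3.1009
df (Welch-Satterthwaite) = (s₁²/n₁ + s₂²/n₂)² / [(s₁²/n₁)²/(n₁-1) + (s₂²/n₂)²/(n₂-1)] ≈ 34.72
t = (x̄₁ - x̄₂) / SE = (55.62 - 58.04) / 3.1009 = -2.42 / 3.1009 = -0.780
p-value = 0.4404

Since p-value > α = 0.05, we fail to reject H₀.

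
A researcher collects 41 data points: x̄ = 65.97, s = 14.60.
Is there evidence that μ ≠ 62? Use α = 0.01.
One-sample t-test:
H₀: μ = 62
H₁: μ ≠ 62
df = n - 1 = 40
t = (x̄ - μ₀) / (s/√n) = (65.97 - 62) / (14.60/√41) = 1.741
p-value = 0.0893

Since p-value > α = 0.01, we fail to reject H₀.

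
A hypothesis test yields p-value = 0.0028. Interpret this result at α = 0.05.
Since p = 0.0028 < α = 0.05, reject H₀.
There is sufficient evidence to reject the null hypothesis; the result is statistically significant at the 0.05 level.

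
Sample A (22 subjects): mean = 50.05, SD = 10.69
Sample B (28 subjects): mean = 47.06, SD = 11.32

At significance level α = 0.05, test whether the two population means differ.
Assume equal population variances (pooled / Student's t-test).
Student's two-sample t-test (equal variances):
H₀: μ₁ = μ₂
H₁: μ₁ ≠ μ₂
df = n₁ + n₂ - 2 = 48
Pooled variance s_p² = [(n₁-1)s₁² + (n₂-1)s₂²] / (n₁ + n₂ - 2) = [(21)(10.69²) + (27)(11.32²)] / 48 = 122.0759
SE = √(s_p²(1/n₁ + 1/n₂)) = √(122.0759 × (1/22 + 1/28)) = 3.1478
t = (x̄₁ - x̄₂) / SE = (50.05 - 47.06) / 3.1478 = 2.99 / 3.1478 = 0.950
p-value = 0.3469

Since p-value > α = 0.05, we fail to reject H₀.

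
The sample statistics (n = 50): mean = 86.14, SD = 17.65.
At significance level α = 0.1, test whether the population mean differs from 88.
One-sample t-test:
H₀: μ = 88
H₁: μ ≠ 88
df = n - 1 = 49
t = (x̄ - μ₀) / (s/√n) = (86.14 - 88) / (17.65/√50) = -0.745
p-value = 0.4597

Since p-value > α = 0.1, we fail to reject H₀.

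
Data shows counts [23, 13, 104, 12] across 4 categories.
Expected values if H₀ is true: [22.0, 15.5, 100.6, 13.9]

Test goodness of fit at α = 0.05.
Chi-square goodness of fit test:
H₀: observed counts match expected distribution
H₁: observed counts differ from expected distribution
df = k - 1 = 3
χ² = Σ(O - E)²/E
   = (23 - 22.0)²/22.0 + (13 - 15.5)²/15.5 + (104 - 100.6)²/100.6 + (12 - 13.9)²/13.9
   = 0.045 + 0.403 + 0.115 + 0.260
   = 0.82
p-value = 0.8439

Since p-value > α = 0.05, we fail to reject H₀.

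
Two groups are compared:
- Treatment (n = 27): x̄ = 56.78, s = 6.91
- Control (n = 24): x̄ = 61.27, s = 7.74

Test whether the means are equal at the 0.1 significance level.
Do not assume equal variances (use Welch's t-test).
Welch's two-sample t-test:
H₀: μ₁ = μ₂
H₁: μ₁ ≠ μ₂
s₁²/n₁ = 6.91²/27 = 1.7684,  s₂²/n₂ = 7.74²/24 = 2.4962
SE = √(s₁²/n₁ + s₂²/n₂) = √(1.7684 + 2.4962) = 2.0651
df (Welch-Satterthwaite) = (s₁²/n₁ + s₂²/n₂)² / [(s₁²/n₁)²/(n₁-1) + (s₂²/n₂)²/(n₂-1)] ≈ 46.49
t = (x̄₁ - x̄₂) / SE = (56.78 - 61.27) / 2.0651 = -4.49 / 2.0651 = -2.174
p-value = 0.0348

Since p-value < α = 0.1, we reject H₀.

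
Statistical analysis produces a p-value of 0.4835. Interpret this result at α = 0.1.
Since p = 0.4835 > α = 0.1, fail to reject H₀.
There is insufficient evidence to reject the null hypothesis; the result is not statistically significant at the 0.1 level.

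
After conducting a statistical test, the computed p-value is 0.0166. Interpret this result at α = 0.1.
Since p = 0.0166 < α = 0.1, reject H₀.
There is sufficient evidence to reject the null hypothesis; the result is statistically significant at the 0.1 level.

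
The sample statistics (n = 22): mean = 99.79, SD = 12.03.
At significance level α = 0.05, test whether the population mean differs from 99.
One-sample t-test:
H₀: μ = 99
H₁: μ ≠ 99
df = n - 1 = 21
t = (x̄ - μ₀) / (s/√n) = (99.79 - 99) / (12.03/√22) = 0.308
p-value = 0.7611

Since p-value > α = 0.05, we fail to reject H₀.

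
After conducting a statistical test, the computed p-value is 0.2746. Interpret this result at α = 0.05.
Since p = 0.2746 > α = 0.05, fail to reject H₀.
There is insufficient evidence to reject the null hypothesis; the result is not statistically significant at the 0.05 level.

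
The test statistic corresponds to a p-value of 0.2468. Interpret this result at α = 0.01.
Since p = 0.2468 > α = 0.01, fail to reject H₀.
There is insufficient evidence to reject the null hypothesis; the result is not statistically significant at the 0.01 level.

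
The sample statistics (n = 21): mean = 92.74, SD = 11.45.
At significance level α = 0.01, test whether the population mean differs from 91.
One-sample t-test:
H₀: μ = 91
H₁: μ ≠ 91
df = n - 1 = 20
t = (x̄ - μ₀) / (s/√n) = (92.74 - 91) / (11.45/√21) = 0.696
p-value = 0.4942

Since p-value > α = 0.01, we fail to reject H₀.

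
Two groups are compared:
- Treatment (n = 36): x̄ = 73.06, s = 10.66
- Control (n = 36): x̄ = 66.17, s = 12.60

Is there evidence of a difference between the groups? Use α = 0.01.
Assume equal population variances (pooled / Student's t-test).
Student's two-sample t-test (equal variances):
H₀: μ₁ = μ₂
H₁: μ₁ ≠ μ₂
df = n₁ + n₂ - 2 = 70
Pooled variance s_p² = [(n₁-1)s₁² + (n₂-1)s₂²] / (n₁ + n₂ - 2) = [(35)(10.66²) + (35)(12.60²)] / 70 = 136.1978
SE = √(s_p²(1/n₁ + 1/n₂)) = √(136.1978 × (1/36 + 1/36)) = 2.7507
t = (x̄₁ - x̄₂) / SE = (73.06 - 66.17) / 2.7507 = 6.89 / 2.7507 = 2.505
p-value = 0.0146

Since p-value > α = 0.01, we fail to reject H₀.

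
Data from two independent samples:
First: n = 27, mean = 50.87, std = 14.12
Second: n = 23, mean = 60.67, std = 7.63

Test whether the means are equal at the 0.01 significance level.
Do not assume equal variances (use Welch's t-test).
Welch's two-sample t-test:
H₀: μ₁ = μ₂
H₁: μ₁ ≠ μ₂
s₁²/n₁ = 14.12²/27 = 7.3842,  s₂²/n₂ = 7.63²/23 = 2.5312
SE = √(s₁²/n₁ + s₂²/n₂) = √(7.3842 + 2.5312) = 3.1489
df (Welch-Satterthwaite) = (s₁²/n₁ + s₂²/n₂)² / [(s₁²/n₁)²/(n₁-1) + (s₂²/n₂)²/(n₂-1)] ≈ 41.16
t = (x̄₁ - x̄₂) / SE = (50.87 - 60.67) / 3.1489 = -9.80 / 3.1489 = -3.112
p-value = 0.0034

Since p-value < α = 0.01, we reject H₀.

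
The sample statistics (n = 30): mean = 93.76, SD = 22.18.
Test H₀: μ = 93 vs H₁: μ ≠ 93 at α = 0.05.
One-sample t-test:
H₀: μ = 93
H₁: μ ≠ 93
df = n - 1 = 29
t = (x̄ - μ₀) / (s/√n) = (93.76 - 93) / (22.18/√30) = 0.188
p-value = 0.8524

Since p-value > α = 0.05, we fail to reject H₀.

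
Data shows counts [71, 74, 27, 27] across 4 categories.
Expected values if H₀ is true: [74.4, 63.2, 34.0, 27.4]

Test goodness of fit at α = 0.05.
Chi-square goodness of fit test:
H₀: observed counts match expected distribution
H₁: observed counts differ from expected distribution
df = k - 1 = 3
χ² = Σ(O - E)²/E
   = (71 - 74.4)²/74.4 + (74 - 63.2)²/63.2 + (27 - 34.0)²/34.0 + (27 - 27.4)²/27.4
   = 0.155 + 1.846 + 1.441 + 0.006
   = 3.45
p-value = 0.3276

Since p-value > α = 0.05, we fail to reject H₀.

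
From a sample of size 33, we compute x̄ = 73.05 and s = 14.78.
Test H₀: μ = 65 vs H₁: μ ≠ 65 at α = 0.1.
One-sample t-test:
H₀: μ = 65
H₁: μ ≠ 65
df = n - 1 = 32
t = (x̄ - μ₀) / (s/√n) = (73.05 - 65) / (14.78/√33) = 3.129
p-value = 0.0037

Since p-value < α = 0.1, we reject H₀.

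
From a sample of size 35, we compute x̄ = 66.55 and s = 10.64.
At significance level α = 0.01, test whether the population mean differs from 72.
One-sample t-test:
H₀: μ = 72
H₁: μ ≠ 72
df = n - 1 = 34
t = (x̄ - μ₀) / (s/√n) = (66.55 - 72) / (10.64/√35) = -3.030
p-value = 0.0046

Since p-value < α = 0.01, we reject H₀.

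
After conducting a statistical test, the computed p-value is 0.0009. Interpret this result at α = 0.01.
Since p = 0.0009 < α = 0.01, reject H₀.
There is sufficient evidence to reject the null hypothesis; the result is statistically significant at the 0.01 level.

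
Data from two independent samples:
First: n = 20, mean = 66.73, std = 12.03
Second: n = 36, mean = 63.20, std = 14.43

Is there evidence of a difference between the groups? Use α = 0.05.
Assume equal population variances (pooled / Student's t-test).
Student's two-sample t-test (equal variances):
H₀: μ₁ = μ₂
H₁: μ₁ ≠ μ₂
df = n₁ + n₂ - 2 = 54
Pooled variance s_p² = [(n₁-1)s₁² + (n₂-1)s₂²] / (n₁ + n₂ - 2) = [(19)(12.03²) + (35)(14.43²)] / 54 = 185.8809
SE = √(s_p²(1/n₁ + 1/n₂)) = √(185.8809 × (1/20 + 1/36)) = 3.8023
t = (x̄₁ - x̄₂) / SE = (66.73 - 63.20) / 3.8023 = 3.53 / 3.8023 = 0.928
p-value = 0.3573

Since p-value > α = 0.05, we fail to reject H₀.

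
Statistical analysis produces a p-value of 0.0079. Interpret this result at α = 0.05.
Since p = 0.0079 < α = 0.05, reject H₀.
There is sufficient evidence to reject the null hypothesis; the result is statistically significant at the 0.05 level.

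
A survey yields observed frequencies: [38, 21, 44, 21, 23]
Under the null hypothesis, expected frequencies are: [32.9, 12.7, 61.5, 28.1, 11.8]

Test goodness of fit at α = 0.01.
Chi-square goodness of fit test:
H₀: observed counts match expected distribution
H₁: observed counts differ from expected distribution
df = k - 1 = 4
χ² = Σ(O - E)²/E
   = (38 - 32.9)²/32.9 + (21 - 12.7)²/12.7 + (44 - 61.5)²/61.5 + (21 - 28.1)²/28.1 + (23 - 11.8)²/11.8
   = 0.791 + 5.424 + 4.980 + 1.794 + 10.631
   = 23.62
p-value = 0.0001

Since p-value < α = 0.01, we reject H₀.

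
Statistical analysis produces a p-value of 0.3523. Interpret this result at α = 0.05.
Since p = 0.3523 > α = 0.05, fail to reject H₀.
There is insufficient evidence to reject the null hypothesis; the result is not statistically significant at the 0.05 level.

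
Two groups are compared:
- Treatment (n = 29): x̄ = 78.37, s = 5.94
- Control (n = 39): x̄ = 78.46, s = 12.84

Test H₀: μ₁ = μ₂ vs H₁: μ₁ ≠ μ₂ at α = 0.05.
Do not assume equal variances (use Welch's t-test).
Welch's two-sample t-test:
H₀: μ₁ = μ₂
H₁: μ₁ ≠ μ₂
s₁²/n₁ = 5.94²/29 = 1.2167,  s₂²/n₂ = 12.84²/39 = 4.2273
SE = √(s₁²/n₁ + s₂²/n₂) = √(1.2167 + 4.2273) = 2.3332
df (Welch-Satterthwaite) = (s₁²/n₁ + s₂²/n₂)² / [(s₁²/n₁)²/(n₁-1) + (s₂²/n₂)²/(n₂-1)] ≈ 56.65
t = (x̄₁ - x̄₂) / SE = (78.37 - 78.46) / 2.3332 = -0.09 / 2.3332 = -0.039
p-value = 0.9694

Since p-value > α = 0.05, we fail to reject H₀.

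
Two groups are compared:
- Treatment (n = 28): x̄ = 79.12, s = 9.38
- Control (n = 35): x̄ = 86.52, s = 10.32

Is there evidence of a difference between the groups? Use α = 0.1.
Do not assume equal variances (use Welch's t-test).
Welch's two-sample t-test:
H₀: μ₁ = μ₂
H₁: μ₁ ≠ μ₂
s₁²/n₁ = 9.38²/28 = 3.1423,  s₂²/n₂ = 10.32²/35 = 3.0429
SE = √(s₁²/n₁ + s₂²/n₂) = √(3.1423 + 3.0429) = 2.4870
df (Welch-Satterthwaite) = (s₁²/n₁ + s₂²/n₂)² / [(s₁²/n₁)²/(n₁-1) + (s₂²/n₂)²/(n₂-1)] ≈ 59.96
t = (x̄₁ - x̄₂) / SE = (79.12 - 86.52) / 2.4870 = -7.40 / 2.4870 = -2.975
p-value = 0.0042

Since p-value < α = 0.1, we reject H₀.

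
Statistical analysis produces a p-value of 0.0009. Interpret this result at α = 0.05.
Since p = 0.0009 < α = 0.05, reject H₀.
There is sufficient evidence to reject the null hypothesis; the result is statistically significant at the 0.05 level.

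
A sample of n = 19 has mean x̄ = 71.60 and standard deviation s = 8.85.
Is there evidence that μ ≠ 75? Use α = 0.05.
One-sample t-test:
H₀: μ = 75
H₁: μ ≠ 75
df = n - 1 = 18
t = (x̄ - μ₀) / (s/√n) = (71.60 - 75) / (8.85/√19) = -1.675
p-value = 0.1113

Since p-value > α = 0.05, we fail to reject H₀.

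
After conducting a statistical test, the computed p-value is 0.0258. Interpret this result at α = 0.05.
Since p = 0.0258 < α = 0.05, reject H₀.
There is sufficient evidence to reject the null hypothesis; the result is statistically significant at the 0.05 level.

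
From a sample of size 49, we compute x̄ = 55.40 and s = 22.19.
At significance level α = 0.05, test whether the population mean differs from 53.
One-sample t-test:
H₀: μ = 53
H₁: μ ≠ 53
df = n - 1 = 48
t = (x̄ - μ₀) / (s/√n) = (55.40 - 53) / (22.19/√49) = 0.757
p-value = 0.4527

Since p-value > α = 0.05, we fail to reject H₀.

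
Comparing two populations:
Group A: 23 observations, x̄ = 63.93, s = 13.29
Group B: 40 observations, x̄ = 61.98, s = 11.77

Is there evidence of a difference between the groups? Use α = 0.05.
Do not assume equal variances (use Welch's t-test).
Welch's two-sample t-test:
H₀: μ₁ = μ₂
H₁: μ₁ ≠ μ₂
s₁²/n₁ = 13.29²/23 = 7.6793,  s₂²/n₂ = 11.77²/40 = 3.4633
SE = √(s₁²/n₁ + s₂²/n₂) = √(7.6793 + 3.4633) = 3.3381
df (Welch-Satterthwaite) = (s₁²/n₁ + s₂²/n₂)² / [(s₁²/n₁)²/(n₁-1) + (s₂²/n₂)²/(n₂-1)] ≈ 41.55
t = (x̄₁ - x̄₂) / SE = (63.93 - 61.98) / 3.3381 = 1.95 / 3.3381 = 0.584
p-value = 0.5623

Since p-value > α = 0.05, we fail to reject H₀.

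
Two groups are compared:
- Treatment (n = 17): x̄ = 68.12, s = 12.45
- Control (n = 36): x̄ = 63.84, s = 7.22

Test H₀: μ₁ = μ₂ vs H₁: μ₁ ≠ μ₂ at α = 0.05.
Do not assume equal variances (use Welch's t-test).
Welch's two-sample t-test:
H₀: μ₁ = μ₂
H₁: μ₁ ≠ μ₂
s₁²/n₁ = 12.45²/17 = 9.1178,  s₂²/n₂ = 7.22²/36 = 1.4480
SE = √(s₁²/n₁ + s₂²/n₂) = √(9.1178 + 1.4480) = 3.2505
df (Welch-Satterthwaite) = (s₁²/n₁ + s₂²/n₂)² / [(s₁²/n₁)²/(n₁-1) + (s₂²/n₂)²/(n₂-1)] ≈ 21.24
t = (x̄₁ - x̄₂) / SE = (68.12 - 63.84) / 3.2505 = 4.28 / 3.2505 = 1.317
p-value = 0.2020

Since p-value > α = 0.05, we fail to reject H₀.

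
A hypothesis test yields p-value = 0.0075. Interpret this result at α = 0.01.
Since p = 0.0075 < α = 0.01, reject H₀.
There is sufficient evidence to reject the null hypothesis; the result is statistically significant at the 0.01 level.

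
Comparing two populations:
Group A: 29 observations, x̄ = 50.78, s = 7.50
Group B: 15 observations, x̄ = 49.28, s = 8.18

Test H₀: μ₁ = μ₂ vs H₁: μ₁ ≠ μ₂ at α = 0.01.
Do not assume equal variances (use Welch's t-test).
Welch's two-sample t-test:
H₀: μ₁ = μ₂
H₁: μ₁ ≠ μ₂
s₁²/n₁ = 7.50²/29 = 1.9397,  s₂²/n₂ = 8.18²/15 = 4.4608
SE = √(s₁²/n₁ + s₂²/n₂) = √(1.9397 + 4.4608) = 2.5299
df (Welch-Satterthwaite) = (s₁²/n₁ + s₂²/n₂)² / [(s₁²/n₁)²/(n₁-1) + (s₂²/n₂)²/(n₂-1)] ≈ 26.33
t = (x̄₁ - x̄₂) / SE = (50.78 - 49.28) / 2.5299 = 1.50 / 2.5299 = 0.593
p-value = 0.5583

Since p-value > α = 0.01, we fail to reject H₀.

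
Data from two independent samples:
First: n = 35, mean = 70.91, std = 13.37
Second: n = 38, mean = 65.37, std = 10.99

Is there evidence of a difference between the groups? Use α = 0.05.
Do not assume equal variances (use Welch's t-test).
Welch's two-sample t-test:
H₀: μ₁ = μ₂
H₁: μ₁ ≠ μ₂
s₁²/n₁ = 13.37²/35 = 5.1073,  s₂²/n₂ = 10.99²/38 = 3.1784
SE = √(s₁²/n₁ + s₂²/n₂) = √(5.1073 + 3.1784) = 2.8785
df (Welch-Satterthwaite) = (s₁²/n₁ + s₂²/n₂)² / [(s₁²/n₁)²/(n₁-1) + (s₂²/n₂)²/(n₂-1)] ≈ 66.00
t = (x̄₁ - x̄₂) / SE = (70.91 - 65.37) / 2.8785 = 5.54 / 2.8785 = 1.925
p-value = 0.0586

Since p-value > α = 0.05, we fail to reject H₀.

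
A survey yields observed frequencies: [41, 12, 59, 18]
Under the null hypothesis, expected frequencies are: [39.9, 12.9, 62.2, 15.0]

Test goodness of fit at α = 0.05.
Chi-square goodness of fit test:
H₀: observed counts match expected distribution
H₁: observed counts differ from expected distribution
df = k - 1 = 3
χ² = Σ(O - E)²/E
   = (41 - 39.9)²/39.9 + (12 - 12.9)²/12.9 + (59 - 62.2)²/62.2 + (18 - 15.0)²/15.0
   = 0.030 + 0.063 + 0.165 + 0.600
   = 0.86
p-value = 0.8356

Since p-value > α = 0.05, we fail to reject H₀.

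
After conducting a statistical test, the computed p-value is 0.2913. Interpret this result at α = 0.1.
Since p = 0.2913 > α = 0.1, fail to reject H₀.
There is insufficient evidence to reject the null hypothesis; the result is not statistically significant at the 0.1 level.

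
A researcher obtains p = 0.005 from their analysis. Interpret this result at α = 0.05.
Since p = 0.005 < α = 0.05, reject H₀.
There is sufficient evidence to reject the null hypothesis; the result is statistically significant at the 0.05 level.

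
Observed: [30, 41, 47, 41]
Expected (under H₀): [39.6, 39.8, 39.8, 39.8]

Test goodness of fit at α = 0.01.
Chi-square goodness of fit test:
H₀: observed counts match expected distribution
H₁: observed counts differ from expected distribution
df = k - 1 = 3
χ² = Σ(O - E)²/E
   = (30 - 39.6)²/39.6 + (41 - 39.8)²/39.8 + (47 - 39.8)²/39.8 + (41 - 39.8)²/39.8
   = 2.327 + 0.036 + 1.303 + 0.036
   = 3.70
p-value = 0.2955

Since p-value > α = 0.01, we fail to reject H₀.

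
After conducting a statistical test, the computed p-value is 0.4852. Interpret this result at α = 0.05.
Since p = 0.4852 > α = 0.05, fail to reject H₀.
There is insufficient evidence to reject the null hypothesis; the result is not statistically significant at the 0.05 level.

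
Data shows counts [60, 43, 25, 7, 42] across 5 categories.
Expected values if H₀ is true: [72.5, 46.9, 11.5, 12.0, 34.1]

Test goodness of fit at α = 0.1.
Chi-square goodness of fit test:
H₀: observed counts match expected distribution
H₁: observed counts differ from expected distribution
df = k - 1 = 4
χ² = Σ(O - E)²/E
   = (60 - 72.5)²/72.5 + (43 - 46.9)²/46.9 + (25 - 11.5)²/11.5 + (7 - 12.0)²/12.0 + (42 - 34.1)²/34.1
   = 2.155 + 0.324 + 15.848 + 2.083 + 1.830
   = 22.24
p-value = 0.0002

Since p-value < α = 0.1, we reject H₀.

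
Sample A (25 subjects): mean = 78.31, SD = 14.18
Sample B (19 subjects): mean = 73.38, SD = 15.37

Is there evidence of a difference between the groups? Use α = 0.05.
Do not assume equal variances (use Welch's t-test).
Welch's two-sample t-test:
H₀: μ₁ = μ₂
H₁: μ₁ ≠ μ₂
s₁²/n₁ = 14.18²/25 = 8.0429,  s₂²/n₂ = 15.37²/19 = 12.4335
SE = √(s₁²/n₁ + s₂²/n₂) = √(8.0429 + 12.4335) = 4.5251
df (Welch-Satterthwaite) = (s₁²/n₁ + s₂²/n₂)² / [(s₁²/n₁)²/(n₁-1) + (s₂²/n₂)²/(n₂-1)] ≈ 37.16
t = (x̄₁ - x̄₂) / SE = (78.31 - 73.38) / 4.5251 = 4.93 / 4.5251 = 1.089
p-value = 0.2830

Since p-value > α = 0.05, we fail to reject H₀.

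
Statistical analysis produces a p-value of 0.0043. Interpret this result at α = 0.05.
Since p = 0.0043 < α = 0.05, reject H₀.
There is sufficient evidence to reject the null hypothesis; the result is statistically significant at the 0.05 level.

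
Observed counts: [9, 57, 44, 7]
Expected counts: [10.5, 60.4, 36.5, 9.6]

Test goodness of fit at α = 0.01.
Chi-square goodness of fit test:
H₀: observed counts match expected distribution
H₁: observed counts differ from expected distribution
df = k - 1 = 3
χ² = Σ(O - E)²/E
   = (9 - 10.5)²/10.5 + (57 - 60.4)²/60.4 + (44 - 36.5)²/36.5 + (7 - 9.6)²/9.6
   = 0.214 + 0.191 + 1.541 + 0.704
   = 2.65
p-value = 0.4486

Since p-value > α = 0.01, we fail to reject H₀.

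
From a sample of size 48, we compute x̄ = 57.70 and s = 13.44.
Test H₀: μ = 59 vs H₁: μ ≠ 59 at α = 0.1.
One-sample t-test:
H₀: μ = 59
H₁: μ ≠ 59
df = n - 1 = 47
t = (x̄ - μ₀) / (s/√n) = (57.70 - 59) / (13.44/√48) = -0.670
p-value = 0.5060

Since p-value > α = 0.1, we fail to reject H₀.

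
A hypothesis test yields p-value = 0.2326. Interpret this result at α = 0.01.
Since p = 0.2326 > α = 0.01, fail to reject H₀.
There is insufficient evidence to reject the null hypothesis; the result is not statistically significant at the 0.01 level.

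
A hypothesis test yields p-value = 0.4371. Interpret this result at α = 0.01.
Since p = 0.4371 > α = 0.01, fail to reject H₀.
There is insufficient evidence to reject the null hypothesis; the result is not statistically significant at the 0.01 level.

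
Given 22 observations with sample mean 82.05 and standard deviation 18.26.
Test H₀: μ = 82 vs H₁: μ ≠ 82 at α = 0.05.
One-sample t-test:
H₀: μ = 82
H₁: μ ≠ 82
df = n - 1 = 21
t = (x̄ - μ₀) / (s/√n) = (82.05 - 82) / (18.26/√22) = 0.013
p-value = 0.9899

Since p-value > α = 0.05, we fail to reject H₀.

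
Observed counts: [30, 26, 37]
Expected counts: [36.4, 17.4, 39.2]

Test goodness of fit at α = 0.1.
Chi-square goodness of fit test:
H₀: observed counts match expected distribution
H₁: observed counts differ from expected distribution
df = k - 1 = 2
χ² = Σ(O - E)²/E
   = (30 - 36.4)²/36.4 + (26 - 17.4)²/17.4 + (37 - 39.2)²/39.2
   = 1.125 + 4.251 + 0.123
   = 5.50
p-value = 0.0639

Since p-value < α = 0.1, we reject H₀.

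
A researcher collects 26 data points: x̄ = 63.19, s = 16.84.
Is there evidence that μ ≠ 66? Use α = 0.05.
One-sample t-test:
H₀: μ = 66
H₁: μ ≠ 66
df = n - 1 = 25
t = (x̄ - μ₀) / (s/√n) = (63.19 - 66) / (16.84/√26) = -0.851
p-value = 0.4029

Since p-value > α = 0.05, we fail to reject H₀.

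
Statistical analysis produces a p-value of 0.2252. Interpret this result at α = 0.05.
Since p = 0.2252 > α = 0.05, fail to reject H₀.
There is insufficient evidence to reject the null hypothesis; the result is not statistically significant at the 0.05 level.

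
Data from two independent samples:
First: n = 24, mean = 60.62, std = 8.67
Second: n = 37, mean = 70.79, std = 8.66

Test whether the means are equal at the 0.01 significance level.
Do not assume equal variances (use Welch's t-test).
Welch's two-sample t-test:
H₀: μ₁ = μ₂
H₁: μ₁ ≠ μ₂
s₁²/n₁ = 8.67²/24 = 3.1320,  s₂²/n₂ = 8.66²/37 = 2.0269
SE = √(s₁²/n₁ + s₂²/n₂) = √(3.1320 + 2.0269) = 2.2713
df (Welch-Satterthwaite) = (s₁²/n₁ + s₂²/n₂)² / [(s₁²/n₁)²/(n₁-1) + (s₂²/n₂)²/(n₂-1)] ≈ 49.23
t = (x̄₁ - x̄₂) / SE = (60.62 - 70.79) / 2.2713 = -10.17 / 2.2713 = -4.478
p-value < 0.0001

Since p-value < α = 0.01, we reject H₀.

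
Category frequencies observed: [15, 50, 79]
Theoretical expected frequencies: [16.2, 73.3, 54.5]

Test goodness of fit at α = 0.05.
Chi-square goodness of fit test:
H₀: observed counts match expected distribution
H₁: observed counts differ from expected distribution
df = k - 1 = 2
χ² = Σ(O - E)²/E
   = (15 - 16.2)²/16.2 + (50 - 73.3)²/73.3 + (79 - 54.5)²/54.5
   = 0.089 + 7.406 + 11.014
   = 18.51
p-value = 0.0001

Since p-value < α = 0.05, we reject H₀.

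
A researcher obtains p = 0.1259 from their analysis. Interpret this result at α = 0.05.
Since p = 0.1259 > α = 0.05, fail to reject H₀.
There is insufficient evidence to reject the null hypothesis; the result is not statistically significant at the 0.05 level.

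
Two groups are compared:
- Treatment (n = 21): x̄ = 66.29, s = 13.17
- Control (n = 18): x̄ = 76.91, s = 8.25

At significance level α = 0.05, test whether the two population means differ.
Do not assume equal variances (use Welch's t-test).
Welch's two-sample t-test:
H₀: μ₁ = μ₂
H₁: μ₁ ≠ μ₂
s₁²/n₁ = 13.17²/21 = 8.2595,  s₂²/n₂ = 8.25²/18 = 3.7812
SE = √(s₁²/n₁ + s₂²/n₂) = √(8.2595 + 3.7812) = 3.4700
df (Welch-Satterthwaite) = (s₁²/n₁ + s₂²/n₂)² / [(s₁²/n₁)²/(n₁-1) + (s₂²/n₂)²/(n₂-1)] ≈ 34.10
t = (x̄₁ - x̄₂) / SE = (66.29 - 76.91) / 3.4700 = -10.62 / 3.4700 = -3.061
p-value = 0.0043

Since p-value < α = 0.05, we reject H₀.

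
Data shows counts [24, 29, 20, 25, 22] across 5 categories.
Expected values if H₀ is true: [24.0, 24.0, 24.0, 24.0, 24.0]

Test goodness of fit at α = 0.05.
Chi-square goodness of fit test:
H₀: observed counts match expected distribution
H₁: observed counts differ from expected distribution
df = k - 1 = 4
χ² = Σ(O - E)²/E
   = (24 - 24.0)²/24.0 + (29 - 24.0)²/24.0 + (20 - 24.0)²/24.0 + (25 - 24.0)²/24.0 + (22 - 24.0)²/24.0
   = 0.000 + 1.042 + 0.667 + 0.042 + 0.167
   = 1.92
p-value = 0.7511

Since p-value > α = 0.05, we fail to reject H₀.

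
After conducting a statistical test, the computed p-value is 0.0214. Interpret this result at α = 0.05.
Since p = 0.0214 < α = 0.05, reject H₀.
There is sufficient evidence to reject the null hypothesis; the result is statistically significant at the 0.05 level.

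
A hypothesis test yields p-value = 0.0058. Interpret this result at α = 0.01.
Since p = 0.0058 < α = 0.01, reject H₀.
There is sufficient evidence to reject the null hypothesis; the result is statistically significant at the 0.01 level.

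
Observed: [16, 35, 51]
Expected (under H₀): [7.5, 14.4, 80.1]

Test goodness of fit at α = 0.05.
Chi-square goodness of fit test:
H₀: observed counts match expected distribution
H₁: observed counts differ from expected distribution
df = k - 1 = 2
χ² = Σ(O - E)²/E
   = (16 - 7.5)²/7.5 + (35 - 14.4)²/14.4 + (51 - 80.1)²/80.1
   = 9.633 + 29.469 + 10.572
   = 49.67
p-value < 0.0001

Since p-value < α = 0.05, we reject H₀.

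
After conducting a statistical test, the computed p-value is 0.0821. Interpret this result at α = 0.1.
Since p = 0.0821 < α = 0.1, reject H₀.
There is sufficient evidence to reject the null hypothesis; the result is statistically significant at the 0.1 level.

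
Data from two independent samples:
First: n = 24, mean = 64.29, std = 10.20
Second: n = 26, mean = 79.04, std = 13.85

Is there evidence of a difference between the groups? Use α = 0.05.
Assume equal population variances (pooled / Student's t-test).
Student's two-sample t-test (equal variances):
H₀: μ₁ = μ₂
H₁: μ₁ ≠ μ₂
df = n₁ + n₂ - 2 = 48
Pooled variance s_p² = [(n₁-1)s₁² + (n₂-1)s₂²] / (n₁ + n₂ - 2) = [(23)(10.20²) + (25)(13.85²)] / 48 = 149.7601
SE = √(s_p²(1/n₁ + 1/n₂)) = √(149.7601 × (1/24 + 1/26)) = 3.4641
t = (x̄₁ - x̄₂) / SE = (64.29 - 79.04) / 3.4641 = -14.75 / 3.4641 = -4.258
p-value = 0.0001

Since p-value < α = 0.05, we reject H₀.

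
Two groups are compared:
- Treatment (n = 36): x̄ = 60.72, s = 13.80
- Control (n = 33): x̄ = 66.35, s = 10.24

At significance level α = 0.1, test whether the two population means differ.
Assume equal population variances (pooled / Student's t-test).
Student's two-sample t-test (equal variances):
H₀: μ₁ = μ₂
H₁: μ₁ ≠ μ₂
df = n₁ + n₂ - 2 = 67
Pooled variance s_p² = [(n₁-1)s₁² + (n₂-1)s₂²] / (n₁ + n₂ - 2) = [(35)(13.80²) + (32)(10.24²)] / 67 = 149.5648
SE = √(s_p²(1/n₁ + 1/n₂)) = √(149.5648 × (1/36 + 1/33)) = 2.9473
t = (x̄₁ - x̄₂) / SE = (60.72 - 66.35) / 2.9473 = -5.63 / 2.9473 = -1.910
p-value = 0.0604

Since p-value < α = 0.1, we reject H₀.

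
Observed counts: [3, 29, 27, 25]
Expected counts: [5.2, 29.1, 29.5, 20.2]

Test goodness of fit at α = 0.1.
Chi-square goodness of fit test:
H₀: observed counts match expected distribution
H₁: observed counts differ from expected distribution
df = k - 1 = 3
χ² = Σ(O - E)²/E
   = (3 - 5.2)²/5.2 + (29 - 29.1)²/29.1 + (27 - 29.5)²/29.5 + (25 - 20.2)²/20.2
   = 0.931 + 0.000 + 0.212 + 1.141
   = 2.28
p-value = 0.5157

Since p-value > α = 0.1, we fail to reject H₀.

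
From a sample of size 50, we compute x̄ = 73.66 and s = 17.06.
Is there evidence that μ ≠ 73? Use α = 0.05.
One-sample t-test:
H₀: μ = 73
H₁: μ ≠ 73
df = n - 1 = 49
t = (x̄ - μ₀) / (s/√n) = (73.66 - 73) / (17.06/√50) = 0.274
p-value = 0.7856

Since p-value > α = 0.05, we fail to reject H₀.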